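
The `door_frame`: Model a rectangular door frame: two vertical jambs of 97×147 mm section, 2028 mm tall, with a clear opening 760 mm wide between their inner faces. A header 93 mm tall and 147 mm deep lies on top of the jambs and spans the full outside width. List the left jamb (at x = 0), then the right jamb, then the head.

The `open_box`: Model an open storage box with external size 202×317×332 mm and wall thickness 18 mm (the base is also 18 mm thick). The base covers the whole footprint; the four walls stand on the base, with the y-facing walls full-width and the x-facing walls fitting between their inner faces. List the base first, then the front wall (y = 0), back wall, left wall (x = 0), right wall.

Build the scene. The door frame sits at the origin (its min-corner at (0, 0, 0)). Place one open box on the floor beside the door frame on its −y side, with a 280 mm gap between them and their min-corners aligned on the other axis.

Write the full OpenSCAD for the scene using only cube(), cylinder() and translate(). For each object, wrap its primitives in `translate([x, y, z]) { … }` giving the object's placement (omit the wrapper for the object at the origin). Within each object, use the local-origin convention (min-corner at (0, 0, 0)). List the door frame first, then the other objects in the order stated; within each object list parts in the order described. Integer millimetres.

cube([97, 147, 2028]);
translate([857, 0, 0]) cube([97, 147, 2028]);
translate([0, 0, 2028]) cube([954, 147, 93]);
translate([0, -597, 0]) {
  cube([202, 317, 18]);
  translate([0, 0, 18]) cube([202, 18, 314]);
  translate([0, 299, 18]) cube([202, 18, 314]);
  translate([0, 18, 18]) cube([18, 281, 314]);
  translate([184, 18, 18]) cube([18, 281, 314]);
}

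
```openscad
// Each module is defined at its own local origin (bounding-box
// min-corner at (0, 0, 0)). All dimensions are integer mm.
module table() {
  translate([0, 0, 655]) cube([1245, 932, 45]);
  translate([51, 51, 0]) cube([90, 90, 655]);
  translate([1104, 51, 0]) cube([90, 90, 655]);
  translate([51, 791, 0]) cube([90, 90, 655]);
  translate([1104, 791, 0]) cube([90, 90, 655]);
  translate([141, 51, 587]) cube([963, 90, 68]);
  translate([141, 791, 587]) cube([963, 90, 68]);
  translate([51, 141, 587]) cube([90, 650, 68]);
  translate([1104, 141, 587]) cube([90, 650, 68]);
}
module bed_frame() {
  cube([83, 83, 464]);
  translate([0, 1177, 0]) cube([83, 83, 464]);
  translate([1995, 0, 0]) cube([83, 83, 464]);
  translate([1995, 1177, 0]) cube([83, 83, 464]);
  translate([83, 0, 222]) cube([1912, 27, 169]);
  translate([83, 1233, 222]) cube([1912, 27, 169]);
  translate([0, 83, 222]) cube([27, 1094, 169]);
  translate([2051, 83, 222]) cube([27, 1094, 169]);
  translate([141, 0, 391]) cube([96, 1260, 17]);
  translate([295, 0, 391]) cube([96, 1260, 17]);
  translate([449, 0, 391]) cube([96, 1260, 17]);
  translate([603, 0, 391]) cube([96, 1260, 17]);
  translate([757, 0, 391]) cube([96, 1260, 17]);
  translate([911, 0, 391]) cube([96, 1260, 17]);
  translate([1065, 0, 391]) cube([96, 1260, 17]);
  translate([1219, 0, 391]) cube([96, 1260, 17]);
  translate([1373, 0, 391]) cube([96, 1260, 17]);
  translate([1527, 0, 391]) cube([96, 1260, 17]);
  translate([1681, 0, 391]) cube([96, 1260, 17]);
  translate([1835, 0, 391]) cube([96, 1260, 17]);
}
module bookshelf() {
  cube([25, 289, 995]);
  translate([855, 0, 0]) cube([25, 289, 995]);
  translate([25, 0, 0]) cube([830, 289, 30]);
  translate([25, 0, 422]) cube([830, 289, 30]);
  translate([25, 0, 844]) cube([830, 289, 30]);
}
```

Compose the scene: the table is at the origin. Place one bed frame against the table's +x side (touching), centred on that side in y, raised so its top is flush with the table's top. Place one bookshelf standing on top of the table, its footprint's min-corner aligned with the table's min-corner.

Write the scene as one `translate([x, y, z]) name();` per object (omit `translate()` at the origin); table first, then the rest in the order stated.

table();
translate([1245, -164, 236]) bed_frame();
translate([0, 0, 700]) bookshelf();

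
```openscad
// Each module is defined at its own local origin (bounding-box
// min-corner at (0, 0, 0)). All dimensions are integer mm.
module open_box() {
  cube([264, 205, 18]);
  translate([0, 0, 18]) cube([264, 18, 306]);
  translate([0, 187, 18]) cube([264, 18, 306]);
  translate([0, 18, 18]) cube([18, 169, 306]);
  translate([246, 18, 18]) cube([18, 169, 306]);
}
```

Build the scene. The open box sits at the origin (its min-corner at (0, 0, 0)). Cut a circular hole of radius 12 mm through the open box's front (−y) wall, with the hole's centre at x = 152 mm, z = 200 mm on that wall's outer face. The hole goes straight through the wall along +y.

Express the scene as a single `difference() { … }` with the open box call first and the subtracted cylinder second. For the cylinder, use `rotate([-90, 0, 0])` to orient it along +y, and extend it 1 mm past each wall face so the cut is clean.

difference() {
  open_box();
  translate([152, -1, 200]) rotate([-90, 0, 0]) cylinder(h = 20, r = 12);
}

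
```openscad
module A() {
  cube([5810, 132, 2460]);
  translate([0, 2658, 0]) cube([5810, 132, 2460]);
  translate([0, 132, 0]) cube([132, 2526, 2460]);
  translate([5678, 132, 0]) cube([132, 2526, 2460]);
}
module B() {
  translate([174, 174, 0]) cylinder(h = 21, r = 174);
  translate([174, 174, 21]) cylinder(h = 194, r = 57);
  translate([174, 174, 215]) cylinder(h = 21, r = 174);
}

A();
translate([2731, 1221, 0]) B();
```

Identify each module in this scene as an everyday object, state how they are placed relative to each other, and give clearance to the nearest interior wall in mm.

Clearances: x = 2599, y = 1089; minimum 1089 mm.

A is a house frame. B is a spool. The spool sits inside the house frame, centred. The clearance to the nearest interior wall is 1089 mm.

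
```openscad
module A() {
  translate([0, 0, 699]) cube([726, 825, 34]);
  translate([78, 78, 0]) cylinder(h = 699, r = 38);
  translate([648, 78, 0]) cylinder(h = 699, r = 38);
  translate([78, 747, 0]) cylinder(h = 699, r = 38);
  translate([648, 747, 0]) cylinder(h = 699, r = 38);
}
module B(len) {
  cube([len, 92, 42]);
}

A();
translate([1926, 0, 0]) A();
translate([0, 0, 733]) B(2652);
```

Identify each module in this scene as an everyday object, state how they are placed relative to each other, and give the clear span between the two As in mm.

Second table starts at x = 1926; first ends at x = 726; clear span = 1926 − 726 = 1200 mm.

A is a table. B is a beam. A beam spans the tops of two tables. The clear span between the two tables is 1200 mm.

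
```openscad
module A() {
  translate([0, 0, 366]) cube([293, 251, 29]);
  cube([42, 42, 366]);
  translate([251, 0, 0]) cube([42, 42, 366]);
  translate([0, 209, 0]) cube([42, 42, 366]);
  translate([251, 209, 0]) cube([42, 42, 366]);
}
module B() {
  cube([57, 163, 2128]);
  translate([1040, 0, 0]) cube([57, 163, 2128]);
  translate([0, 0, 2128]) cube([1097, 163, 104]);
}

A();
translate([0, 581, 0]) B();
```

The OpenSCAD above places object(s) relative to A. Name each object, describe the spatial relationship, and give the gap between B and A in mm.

A is a stool. B is a door frame. The door frame is on the floor beside the stool on its +y side. The gap between the door frame and the stool is 330 mm.

The door frame's nearest face is 330 mm from the stool's +y face.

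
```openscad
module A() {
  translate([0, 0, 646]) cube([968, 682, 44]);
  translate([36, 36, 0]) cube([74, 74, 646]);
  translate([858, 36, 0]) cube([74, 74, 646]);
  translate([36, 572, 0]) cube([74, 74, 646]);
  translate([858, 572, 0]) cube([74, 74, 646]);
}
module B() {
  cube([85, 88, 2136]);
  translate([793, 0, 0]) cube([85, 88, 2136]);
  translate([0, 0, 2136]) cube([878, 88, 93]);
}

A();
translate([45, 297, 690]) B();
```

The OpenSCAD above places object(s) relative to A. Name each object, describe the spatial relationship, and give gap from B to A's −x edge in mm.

The door frame's min-x is at 45; the table's min-x is 0; gap = 45 mm.

A is a table. B is a door frame. The door frame is on top of the table, centred. The gap from the door frame to the table's −x edge is 45 mm.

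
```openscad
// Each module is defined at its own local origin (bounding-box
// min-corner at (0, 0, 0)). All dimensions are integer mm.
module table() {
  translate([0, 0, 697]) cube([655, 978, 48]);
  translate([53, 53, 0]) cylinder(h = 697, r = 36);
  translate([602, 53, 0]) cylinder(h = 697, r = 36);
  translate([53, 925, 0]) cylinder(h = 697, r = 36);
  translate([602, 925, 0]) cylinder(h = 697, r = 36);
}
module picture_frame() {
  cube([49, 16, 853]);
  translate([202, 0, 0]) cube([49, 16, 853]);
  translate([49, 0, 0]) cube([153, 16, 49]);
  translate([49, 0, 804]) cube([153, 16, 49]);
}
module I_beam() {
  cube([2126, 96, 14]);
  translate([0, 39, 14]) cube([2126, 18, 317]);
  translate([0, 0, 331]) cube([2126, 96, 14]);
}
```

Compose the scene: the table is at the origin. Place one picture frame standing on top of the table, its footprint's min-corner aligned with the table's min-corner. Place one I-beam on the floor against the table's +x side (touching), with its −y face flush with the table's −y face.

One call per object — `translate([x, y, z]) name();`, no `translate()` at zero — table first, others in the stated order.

table();
translate([0, 0, 745]) picture_frame();
translate([655, 0, 0]) I_beam();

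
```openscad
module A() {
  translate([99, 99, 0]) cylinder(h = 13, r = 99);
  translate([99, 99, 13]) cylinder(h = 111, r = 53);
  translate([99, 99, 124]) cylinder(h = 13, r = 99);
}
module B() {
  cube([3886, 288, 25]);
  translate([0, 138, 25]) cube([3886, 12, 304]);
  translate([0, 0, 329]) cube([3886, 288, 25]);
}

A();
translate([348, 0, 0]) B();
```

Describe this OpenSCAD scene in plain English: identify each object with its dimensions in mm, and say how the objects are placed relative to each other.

A is a spool: two coaxial disc flanges of radius 99 mm and thickness 13 mm, joined by a core cylinder of radius 53 mm and height 111 mm. The lower flange rests on z = 0 and the three cylinders share a vertical axis.

B is an I-beam lying along x, 3886 mm long. Overall section height 354 mm. Two flanges 288 mm wide (y) and 25 mm thick, one on the floor and one at the top; a web 12 mm thick runs between them, centred on the flange width.

The I-beam is on the floor beside the spool on its +x side.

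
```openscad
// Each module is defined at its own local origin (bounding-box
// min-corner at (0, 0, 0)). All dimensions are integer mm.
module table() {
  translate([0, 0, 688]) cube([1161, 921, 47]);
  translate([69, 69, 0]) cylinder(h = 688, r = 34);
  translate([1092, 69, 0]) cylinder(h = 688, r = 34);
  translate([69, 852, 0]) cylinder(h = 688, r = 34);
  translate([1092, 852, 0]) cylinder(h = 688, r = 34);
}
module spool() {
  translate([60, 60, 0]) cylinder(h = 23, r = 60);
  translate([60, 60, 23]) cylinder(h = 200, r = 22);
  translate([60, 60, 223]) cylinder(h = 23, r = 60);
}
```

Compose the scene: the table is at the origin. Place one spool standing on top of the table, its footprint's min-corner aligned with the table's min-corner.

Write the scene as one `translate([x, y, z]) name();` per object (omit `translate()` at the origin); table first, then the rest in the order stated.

table();
translate([0, 0, 735]) spool();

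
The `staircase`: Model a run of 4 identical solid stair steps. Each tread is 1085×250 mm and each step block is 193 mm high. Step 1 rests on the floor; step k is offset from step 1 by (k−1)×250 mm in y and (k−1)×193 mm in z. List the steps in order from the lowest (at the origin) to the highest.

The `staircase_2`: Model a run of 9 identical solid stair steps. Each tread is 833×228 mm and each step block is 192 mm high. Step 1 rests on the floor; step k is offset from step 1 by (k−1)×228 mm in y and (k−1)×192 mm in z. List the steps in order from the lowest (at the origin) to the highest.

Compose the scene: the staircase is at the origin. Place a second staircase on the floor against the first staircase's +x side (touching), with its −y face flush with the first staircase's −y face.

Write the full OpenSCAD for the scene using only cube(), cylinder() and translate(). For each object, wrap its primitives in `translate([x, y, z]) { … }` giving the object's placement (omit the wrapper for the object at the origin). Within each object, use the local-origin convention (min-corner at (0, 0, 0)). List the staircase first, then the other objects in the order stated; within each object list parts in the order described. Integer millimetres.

cube([1085, 250, 193]);
translate([0, 250, 193]) cube([1085, 250, 193]);
translate([0, 500, 386]) cube([1085, 250, 193]);
translate([0, 750, 579]) cube([1085, 250, 193]);
translate([1085, 0, 0]) {
  cube([833, 228, 192]);
  translate([0, 228, 192]) cube([833, 228, 192]);
  translate([0, 456, 384]) cube([833, 228, 192]);
  translate([0, 684, 576]) cube([833, 228, 192]);
  translate([0, 912, 768]) cube([833, 228, 192]);
  translate([0, 1140, 960]) cube([833, 228, 192]);
  translate([0, 1368, 1152]) cube([833, 228, 192]);
  translate([0, 1596, 1344]) cube([833, 228, 192]);
  translate([0, 1824, 1536]) cube([833, 228, 192]);
}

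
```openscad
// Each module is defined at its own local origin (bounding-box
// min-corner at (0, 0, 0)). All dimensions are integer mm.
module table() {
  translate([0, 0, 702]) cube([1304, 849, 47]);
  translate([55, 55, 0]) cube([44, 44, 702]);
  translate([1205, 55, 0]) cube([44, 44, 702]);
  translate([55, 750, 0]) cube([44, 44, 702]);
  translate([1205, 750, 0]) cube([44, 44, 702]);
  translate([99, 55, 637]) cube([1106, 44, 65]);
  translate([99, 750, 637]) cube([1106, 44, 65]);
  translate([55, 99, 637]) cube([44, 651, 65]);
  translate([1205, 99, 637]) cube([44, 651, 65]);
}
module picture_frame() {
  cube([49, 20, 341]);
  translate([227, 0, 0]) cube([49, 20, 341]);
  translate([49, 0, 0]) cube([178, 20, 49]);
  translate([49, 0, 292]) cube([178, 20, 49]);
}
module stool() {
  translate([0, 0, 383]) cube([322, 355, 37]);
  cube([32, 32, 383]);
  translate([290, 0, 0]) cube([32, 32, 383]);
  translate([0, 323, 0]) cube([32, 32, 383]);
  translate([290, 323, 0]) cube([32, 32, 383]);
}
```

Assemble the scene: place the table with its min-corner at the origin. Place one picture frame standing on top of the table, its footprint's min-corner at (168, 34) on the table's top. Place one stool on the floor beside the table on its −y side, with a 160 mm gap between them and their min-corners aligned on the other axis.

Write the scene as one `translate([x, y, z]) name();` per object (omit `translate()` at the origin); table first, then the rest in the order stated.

table();
translate([168, 34, 749]) picture_frame();
translate([0, -515, 0]) stool();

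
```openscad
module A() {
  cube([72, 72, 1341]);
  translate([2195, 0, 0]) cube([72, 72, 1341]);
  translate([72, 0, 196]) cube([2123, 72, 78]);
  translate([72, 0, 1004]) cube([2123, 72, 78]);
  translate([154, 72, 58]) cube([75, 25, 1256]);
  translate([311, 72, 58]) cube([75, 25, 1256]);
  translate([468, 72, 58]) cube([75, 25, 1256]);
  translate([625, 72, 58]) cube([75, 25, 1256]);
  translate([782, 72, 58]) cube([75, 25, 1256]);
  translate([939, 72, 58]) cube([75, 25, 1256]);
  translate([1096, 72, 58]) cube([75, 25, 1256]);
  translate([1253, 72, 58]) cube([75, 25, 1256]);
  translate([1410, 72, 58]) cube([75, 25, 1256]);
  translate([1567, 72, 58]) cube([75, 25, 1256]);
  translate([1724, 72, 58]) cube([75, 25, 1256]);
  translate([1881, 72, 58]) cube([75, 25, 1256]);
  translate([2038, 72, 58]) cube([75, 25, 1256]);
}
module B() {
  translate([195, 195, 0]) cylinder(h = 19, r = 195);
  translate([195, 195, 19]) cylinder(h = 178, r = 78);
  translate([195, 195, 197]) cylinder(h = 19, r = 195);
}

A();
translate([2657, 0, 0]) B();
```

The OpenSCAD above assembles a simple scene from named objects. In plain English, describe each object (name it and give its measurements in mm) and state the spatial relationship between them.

A is a fence section. Two 72×72 mm posts, 1341 mm tall, stand on the floor with a clear span of 2123 mm between their inner faces. Two horizontal rails of 72×78 mm section span the gap between the posts with their undersides at z = 196 mm and z = 1004 mm, flush with the posts' −y face. 13 pickets, each 75 mm wide, 25 mm thick and 1256 mm tall, are fixed to the +y face of the rails with their bottoms at z = 58 mm, evenly spaced across the span with equal gaps (rounded down to the nearest mm) at the −x end and between each pair — any rounding remainder accumulates at the +x end.

B is a spool: two coaxial disc flanges of radius 195 mm and thickness 19 mm, joined by a core cylinder of radius 78 mm and height 178 mm. The lower flange rests on z = 0 and the three cylinders share a vertical axis.

The spool is on the floor beside the fence section on its +x side.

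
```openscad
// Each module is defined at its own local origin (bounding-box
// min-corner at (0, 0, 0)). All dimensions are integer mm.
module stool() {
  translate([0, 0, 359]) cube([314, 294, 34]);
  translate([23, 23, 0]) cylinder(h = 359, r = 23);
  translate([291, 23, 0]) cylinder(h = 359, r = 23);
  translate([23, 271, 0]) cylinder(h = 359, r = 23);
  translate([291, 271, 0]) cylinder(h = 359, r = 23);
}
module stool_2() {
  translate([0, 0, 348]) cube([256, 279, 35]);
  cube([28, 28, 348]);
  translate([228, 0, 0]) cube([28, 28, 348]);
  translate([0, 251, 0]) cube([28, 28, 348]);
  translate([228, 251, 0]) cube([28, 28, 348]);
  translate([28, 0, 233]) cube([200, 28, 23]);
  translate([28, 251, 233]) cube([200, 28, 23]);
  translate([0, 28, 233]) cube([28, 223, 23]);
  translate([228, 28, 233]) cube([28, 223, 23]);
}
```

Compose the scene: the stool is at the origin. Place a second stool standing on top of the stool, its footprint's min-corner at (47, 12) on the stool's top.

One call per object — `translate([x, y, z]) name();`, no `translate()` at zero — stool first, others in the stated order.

stool();
translate([47, 12, 393]) stool_2();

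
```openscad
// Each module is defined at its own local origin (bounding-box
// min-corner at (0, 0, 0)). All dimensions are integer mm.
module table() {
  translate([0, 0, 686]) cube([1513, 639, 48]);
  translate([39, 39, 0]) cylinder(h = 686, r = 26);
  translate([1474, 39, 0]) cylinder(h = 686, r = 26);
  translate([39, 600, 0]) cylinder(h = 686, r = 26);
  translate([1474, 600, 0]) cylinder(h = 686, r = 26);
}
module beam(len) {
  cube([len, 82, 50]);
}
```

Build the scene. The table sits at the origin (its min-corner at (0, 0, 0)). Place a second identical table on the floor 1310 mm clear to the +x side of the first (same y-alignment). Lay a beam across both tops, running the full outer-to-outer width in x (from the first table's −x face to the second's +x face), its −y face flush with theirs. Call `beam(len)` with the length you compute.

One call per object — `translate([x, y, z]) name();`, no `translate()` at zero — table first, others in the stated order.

table();
translate([2823, 0, 0]) table();
translate([0, 0, 734]) beam(4336);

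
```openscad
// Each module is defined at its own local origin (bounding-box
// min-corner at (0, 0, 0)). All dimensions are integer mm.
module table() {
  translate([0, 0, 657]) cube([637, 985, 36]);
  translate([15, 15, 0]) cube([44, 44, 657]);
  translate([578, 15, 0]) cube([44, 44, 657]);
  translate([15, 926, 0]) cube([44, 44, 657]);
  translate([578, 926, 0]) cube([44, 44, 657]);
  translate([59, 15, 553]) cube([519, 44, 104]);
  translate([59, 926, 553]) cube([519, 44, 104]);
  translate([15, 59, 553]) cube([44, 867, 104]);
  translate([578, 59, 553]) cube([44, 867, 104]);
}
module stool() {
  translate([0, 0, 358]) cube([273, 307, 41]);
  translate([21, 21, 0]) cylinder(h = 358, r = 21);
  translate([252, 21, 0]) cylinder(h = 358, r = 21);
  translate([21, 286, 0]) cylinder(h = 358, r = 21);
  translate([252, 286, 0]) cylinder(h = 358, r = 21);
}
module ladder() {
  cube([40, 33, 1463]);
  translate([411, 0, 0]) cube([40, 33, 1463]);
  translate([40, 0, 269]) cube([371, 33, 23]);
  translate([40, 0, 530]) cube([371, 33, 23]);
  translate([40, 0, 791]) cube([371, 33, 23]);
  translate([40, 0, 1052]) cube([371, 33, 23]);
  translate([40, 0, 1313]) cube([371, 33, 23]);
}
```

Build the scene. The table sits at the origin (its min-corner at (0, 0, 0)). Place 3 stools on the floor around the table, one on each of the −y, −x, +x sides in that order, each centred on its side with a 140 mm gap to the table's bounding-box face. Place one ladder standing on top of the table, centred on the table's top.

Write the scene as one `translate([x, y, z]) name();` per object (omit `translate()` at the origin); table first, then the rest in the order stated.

table();
translate([182, -447, 0]) stool();
translate([-413, 339, 0]) stool();
translate([777, 339, 0]) stool();
translate([93, 476, 693]) ladder();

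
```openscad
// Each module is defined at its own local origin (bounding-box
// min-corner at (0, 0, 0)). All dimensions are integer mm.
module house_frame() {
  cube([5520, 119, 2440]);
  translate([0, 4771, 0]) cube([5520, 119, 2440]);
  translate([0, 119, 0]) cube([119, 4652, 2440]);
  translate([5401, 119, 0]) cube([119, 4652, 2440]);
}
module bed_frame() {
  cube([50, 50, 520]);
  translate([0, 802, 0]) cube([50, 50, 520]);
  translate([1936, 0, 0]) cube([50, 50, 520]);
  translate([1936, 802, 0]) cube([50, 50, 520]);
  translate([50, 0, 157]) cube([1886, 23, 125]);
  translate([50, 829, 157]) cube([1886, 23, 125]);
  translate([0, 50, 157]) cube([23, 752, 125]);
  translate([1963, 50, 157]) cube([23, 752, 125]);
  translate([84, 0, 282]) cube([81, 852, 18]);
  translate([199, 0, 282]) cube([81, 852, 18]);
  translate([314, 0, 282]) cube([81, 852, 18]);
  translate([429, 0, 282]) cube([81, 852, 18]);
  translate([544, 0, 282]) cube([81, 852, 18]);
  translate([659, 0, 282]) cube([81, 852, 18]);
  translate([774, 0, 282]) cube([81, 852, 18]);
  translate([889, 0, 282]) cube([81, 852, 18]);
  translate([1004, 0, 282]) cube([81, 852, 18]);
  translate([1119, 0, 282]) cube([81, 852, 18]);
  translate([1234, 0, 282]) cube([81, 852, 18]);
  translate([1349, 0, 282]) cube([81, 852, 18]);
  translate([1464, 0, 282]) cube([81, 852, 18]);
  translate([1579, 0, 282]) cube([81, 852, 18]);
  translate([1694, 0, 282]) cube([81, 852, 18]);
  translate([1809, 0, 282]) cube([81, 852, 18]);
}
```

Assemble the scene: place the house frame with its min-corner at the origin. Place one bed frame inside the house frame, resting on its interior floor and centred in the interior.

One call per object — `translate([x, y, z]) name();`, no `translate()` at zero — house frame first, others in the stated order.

house_frame();
translate([1767, 2019, 0]) bed_frame();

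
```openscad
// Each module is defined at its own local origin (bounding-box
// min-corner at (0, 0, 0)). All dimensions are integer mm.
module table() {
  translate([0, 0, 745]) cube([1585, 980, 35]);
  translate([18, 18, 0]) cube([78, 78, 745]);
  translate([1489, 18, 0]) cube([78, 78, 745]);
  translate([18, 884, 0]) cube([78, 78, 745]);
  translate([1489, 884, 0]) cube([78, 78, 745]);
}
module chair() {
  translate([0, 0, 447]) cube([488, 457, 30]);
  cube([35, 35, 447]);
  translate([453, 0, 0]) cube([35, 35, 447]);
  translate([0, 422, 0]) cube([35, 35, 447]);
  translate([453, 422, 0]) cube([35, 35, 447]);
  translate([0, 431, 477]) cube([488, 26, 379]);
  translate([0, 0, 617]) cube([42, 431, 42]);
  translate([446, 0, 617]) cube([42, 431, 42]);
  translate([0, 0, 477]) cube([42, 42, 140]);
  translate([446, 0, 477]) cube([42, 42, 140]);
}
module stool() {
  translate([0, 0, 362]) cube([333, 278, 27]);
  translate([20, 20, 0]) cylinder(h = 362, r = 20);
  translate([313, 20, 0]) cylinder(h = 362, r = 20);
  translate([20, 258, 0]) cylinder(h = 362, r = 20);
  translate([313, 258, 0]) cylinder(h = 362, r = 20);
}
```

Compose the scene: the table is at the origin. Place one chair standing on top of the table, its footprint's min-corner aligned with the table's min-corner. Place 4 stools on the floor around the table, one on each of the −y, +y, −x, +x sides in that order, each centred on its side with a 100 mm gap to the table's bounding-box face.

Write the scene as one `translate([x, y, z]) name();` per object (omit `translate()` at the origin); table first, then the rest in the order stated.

table();
translate([0, 0, 780]) chair();
translate([626, -378, 0]) stool();
translate([626, 1080, 0]) stool();
translate([-433, 351, 0]) stool();
translate([1685, 351, 0]) stool();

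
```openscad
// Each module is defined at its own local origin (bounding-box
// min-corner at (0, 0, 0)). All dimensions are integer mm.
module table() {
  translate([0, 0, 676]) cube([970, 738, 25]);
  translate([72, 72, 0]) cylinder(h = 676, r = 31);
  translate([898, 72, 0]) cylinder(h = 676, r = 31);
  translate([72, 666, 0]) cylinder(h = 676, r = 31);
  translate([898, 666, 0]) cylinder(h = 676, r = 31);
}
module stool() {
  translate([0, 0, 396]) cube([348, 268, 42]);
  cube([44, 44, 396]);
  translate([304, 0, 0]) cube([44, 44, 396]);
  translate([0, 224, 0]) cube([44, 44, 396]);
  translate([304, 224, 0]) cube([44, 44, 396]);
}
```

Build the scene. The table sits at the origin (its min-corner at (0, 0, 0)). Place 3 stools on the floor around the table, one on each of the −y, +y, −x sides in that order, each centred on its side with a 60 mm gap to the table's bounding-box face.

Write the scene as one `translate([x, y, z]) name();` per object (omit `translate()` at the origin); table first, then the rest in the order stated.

table();
translate([311, -328, 0]) stool();
translate([311, 798, 0]) stool();
translate([-408, 235, 0]) stool();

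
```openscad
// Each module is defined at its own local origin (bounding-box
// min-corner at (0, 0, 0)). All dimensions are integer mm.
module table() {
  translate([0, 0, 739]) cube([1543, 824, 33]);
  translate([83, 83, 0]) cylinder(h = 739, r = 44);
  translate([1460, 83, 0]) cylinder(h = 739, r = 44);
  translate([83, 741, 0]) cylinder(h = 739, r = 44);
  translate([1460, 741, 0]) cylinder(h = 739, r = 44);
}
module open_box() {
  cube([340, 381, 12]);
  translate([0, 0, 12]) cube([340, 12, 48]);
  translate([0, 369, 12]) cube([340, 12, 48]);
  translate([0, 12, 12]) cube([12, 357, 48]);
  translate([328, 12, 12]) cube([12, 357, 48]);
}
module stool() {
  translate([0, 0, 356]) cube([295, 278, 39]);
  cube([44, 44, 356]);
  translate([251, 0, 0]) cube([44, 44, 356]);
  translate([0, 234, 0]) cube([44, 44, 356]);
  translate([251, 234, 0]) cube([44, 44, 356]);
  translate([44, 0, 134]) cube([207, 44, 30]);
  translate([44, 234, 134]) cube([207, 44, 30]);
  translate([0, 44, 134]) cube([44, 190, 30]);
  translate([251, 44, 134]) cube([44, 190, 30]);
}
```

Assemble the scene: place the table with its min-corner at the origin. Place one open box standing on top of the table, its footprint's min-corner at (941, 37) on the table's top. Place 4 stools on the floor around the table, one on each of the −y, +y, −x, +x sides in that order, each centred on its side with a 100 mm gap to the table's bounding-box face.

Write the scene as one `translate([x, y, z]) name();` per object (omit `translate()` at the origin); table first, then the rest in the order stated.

table();
translate([941, 37, 772]) open_box();
translate([624, -378, 0]) stool();
translate([624, 924, 0]) stool();
translate([-395, 273, 0]) stool();
translate([1643, 273, 0]) stool();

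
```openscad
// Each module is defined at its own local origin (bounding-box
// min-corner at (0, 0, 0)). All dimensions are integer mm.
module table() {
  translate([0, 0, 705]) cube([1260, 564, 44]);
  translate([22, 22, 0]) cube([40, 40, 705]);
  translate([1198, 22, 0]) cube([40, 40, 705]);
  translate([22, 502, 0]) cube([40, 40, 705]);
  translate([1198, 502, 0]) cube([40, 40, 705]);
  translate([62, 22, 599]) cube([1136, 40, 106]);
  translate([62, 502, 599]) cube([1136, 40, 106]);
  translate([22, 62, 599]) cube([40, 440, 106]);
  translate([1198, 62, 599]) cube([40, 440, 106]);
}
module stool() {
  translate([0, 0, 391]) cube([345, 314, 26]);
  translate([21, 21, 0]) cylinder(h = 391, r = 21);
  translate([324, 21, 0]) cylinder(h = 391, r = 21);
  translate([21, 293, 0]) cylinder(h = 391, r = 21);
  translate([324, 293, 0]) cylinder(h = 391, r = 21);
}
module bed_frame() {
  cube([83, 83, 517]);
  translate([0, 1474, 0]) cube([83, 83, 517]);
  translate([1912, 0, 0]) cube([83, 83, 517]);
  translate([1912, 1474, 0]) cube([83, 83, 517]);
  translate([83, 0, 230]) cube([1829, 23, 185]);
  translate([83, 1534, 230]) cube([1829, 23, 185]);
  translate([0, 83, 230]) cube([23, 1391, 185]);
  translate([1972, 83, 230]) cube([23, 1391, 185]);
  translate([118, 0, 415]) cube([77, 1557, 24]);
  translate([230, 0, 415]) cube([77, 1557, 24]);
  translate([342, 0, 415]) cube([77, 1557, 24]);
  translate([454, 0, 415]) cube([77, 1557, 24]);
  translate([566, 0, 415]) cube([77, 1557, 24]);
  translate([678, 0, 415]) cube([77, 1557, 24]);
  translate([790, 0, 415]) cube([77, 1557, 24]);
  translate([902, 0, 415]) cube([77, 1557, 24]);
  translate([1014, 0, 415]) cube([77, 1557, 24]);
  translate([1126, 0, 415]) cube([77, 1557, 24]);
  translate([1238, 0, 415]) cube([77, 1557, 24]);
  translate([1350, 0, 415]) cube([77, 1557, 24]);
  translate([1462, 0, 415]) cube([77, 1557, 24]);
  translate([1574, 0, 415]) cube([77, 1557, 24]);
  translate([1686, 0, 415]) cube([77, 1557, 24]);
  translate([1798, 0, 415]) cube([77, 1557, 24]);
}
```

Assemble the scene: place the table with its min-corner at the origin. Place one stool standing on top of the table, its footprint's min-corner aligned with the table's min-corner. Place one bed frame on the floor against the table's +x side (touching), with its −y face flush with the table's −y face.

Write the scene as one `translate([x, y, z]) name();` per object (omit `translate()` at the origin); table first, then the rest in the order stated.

table();
translate([0, 0, 749]) stool();
translate([1260, 0, 0]) bed_frame();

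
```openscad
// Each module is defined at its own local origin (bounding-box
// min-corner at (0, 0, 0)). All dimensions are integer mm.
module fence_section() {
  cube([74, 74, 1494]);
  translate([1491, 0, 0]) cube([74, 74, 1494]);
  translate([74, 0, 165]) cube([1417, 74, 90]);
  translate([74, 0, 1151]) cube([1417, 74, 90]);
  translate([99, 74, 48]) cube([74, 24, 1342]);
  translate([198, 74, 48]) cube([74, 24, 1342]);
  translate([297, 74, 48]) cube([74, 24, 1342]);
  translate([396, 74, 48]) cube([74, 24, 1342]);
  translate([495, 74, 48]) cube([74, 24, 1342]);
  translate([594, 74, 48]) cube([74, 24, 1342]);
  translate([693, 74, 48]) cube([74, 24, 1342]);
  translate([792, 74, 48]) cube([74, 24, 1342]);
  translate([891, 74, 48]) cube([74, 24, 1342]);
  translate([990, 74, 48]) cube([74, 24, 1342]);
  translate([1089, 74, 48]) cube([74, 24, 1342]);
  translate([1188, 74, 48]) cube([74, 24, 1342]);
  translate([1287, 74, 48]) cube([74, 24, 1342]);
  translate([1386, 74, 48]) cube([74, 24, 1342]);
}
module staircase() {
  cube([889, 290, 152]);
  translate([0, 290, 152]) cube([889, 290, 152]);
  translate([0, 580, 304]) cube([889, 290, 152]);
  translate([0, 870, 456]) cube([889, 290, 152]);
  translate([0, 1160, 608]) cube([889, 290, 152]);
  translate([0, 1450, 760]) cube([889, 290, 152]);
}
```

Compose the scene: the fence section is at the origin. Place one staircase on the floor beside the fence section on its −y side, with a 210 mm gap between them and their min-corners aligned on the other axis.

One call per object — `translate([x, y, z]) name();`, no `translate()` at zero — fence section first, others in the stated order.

fence_section();
translate([0, -1950, 0]) staircase();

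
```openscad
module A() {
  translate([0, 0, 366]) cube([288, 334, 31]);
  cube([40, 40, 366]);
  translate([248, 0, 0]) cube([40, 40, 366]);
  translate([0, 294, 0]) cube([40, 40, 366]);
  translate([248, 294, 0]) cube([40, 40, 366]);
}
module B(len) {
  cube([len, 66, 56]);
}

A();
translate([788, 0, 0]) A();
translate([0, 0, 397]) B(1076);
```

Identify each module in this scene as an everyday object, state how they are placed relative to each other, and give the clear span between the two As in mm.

Second stool starts at x = 788; first ends at x = 288; clear span = 788 − 288 = 500 mm.

A is a stool. B is a beam. A beam spans the tops of two stools. The clear span between the two stools is 500 mm.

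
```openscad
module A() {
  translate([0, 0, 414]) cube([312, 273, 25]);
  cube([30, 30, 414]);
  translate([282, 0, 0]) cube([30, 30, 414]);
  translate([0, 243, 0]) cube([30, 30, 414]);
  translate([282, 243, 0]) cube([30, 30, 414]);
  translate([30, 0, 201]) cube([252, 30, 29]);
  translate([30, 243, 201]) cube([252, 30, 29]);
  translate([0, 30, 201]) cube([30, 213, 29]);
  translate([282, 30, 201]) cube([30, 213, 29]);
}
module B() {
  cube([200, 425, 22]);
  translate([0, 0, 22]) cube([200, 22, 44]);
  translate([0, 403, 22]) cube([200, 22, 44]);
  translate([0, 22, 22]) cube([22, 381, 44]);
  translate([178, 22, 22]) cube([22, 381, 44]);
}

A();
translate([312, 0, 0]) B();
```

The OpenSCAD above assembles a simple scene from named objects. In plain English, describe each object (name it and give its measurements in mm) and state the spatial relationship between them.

A is a four-legged stool. The seat is 312×273 mm, 25 mm thick, top at z = 439 mm. It stands on four square legs, each 30×30 mm in cross-section, from z = 0 to the seat underside, each flush with a corner of the seat. Four stretchers, 30 mm wide and 29 mm tall, connect adjacent legs with their undersides at z = 201 mm, each running between the inner faces of the legs it joins and aligned with the legs' outer faces on the other axis.

B is an open-topped rectangular box: outside dimensions 200×425×66 mm, with a uniform wall and base thickness of 22 mm. The base is a full 200×425 slab on the floor; four walls sit on top of the base. The front and back walls (the −y and +y sides) span the full width; the two side walls fit between them.

The open box is against the stool's +x side, with their −y faces flush.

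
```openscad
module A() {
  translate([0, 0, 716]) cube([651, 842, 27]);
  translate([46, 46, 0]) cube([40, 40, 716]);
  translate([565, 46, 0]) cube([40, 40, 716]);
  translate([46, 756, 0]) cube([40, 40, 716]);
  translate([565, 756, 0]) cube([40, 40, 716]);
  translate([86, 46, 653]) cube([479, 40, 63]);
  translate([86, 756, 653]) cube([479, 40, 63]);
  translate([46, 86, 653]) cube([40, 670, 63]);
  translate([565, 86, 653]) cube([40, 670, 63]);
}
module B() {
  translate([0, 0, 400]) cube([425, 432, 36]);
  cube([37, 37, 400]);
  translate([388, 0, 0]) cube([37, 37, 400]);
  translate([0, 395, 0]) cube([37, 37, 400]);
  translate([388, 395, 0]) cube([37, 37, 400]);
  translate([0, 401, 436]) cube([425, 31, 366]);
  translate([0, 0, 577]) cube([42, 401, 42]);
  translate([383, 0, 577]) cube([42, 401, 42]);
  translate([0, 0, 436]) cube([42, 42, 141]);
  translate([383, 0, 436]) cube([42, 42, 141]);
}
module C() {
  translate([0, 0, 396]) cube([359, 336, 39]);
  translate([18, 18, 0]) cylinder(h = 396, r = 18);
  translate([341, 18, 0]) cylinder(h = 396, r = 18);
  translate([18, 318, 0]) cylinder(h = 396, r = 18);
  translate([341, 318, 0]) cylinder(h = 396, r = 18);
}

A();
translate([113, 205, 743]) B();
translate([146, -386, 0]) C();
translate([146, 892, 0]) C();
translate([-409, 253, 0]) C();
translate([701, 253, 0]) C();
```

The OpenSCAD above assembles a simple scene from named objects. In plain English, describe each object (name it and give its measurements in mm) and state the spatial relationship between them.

A is a table with a 651×842 mm rectangular top, 27 mm thick, top surface at z = 743 mm, supported by four 40×40 mm square legs, each inset 46 mm from the nearest pair of top edges, running from the floor. Four apron rails, 40 mm thick and 63 mm tall, run between adjacent legs with their top edges flush with the underside of the top and their outer faces flush with the legs' outer faces.

B is a chair. The seat is a 425×432×36 mm slab with its top at z = 436 mm, on four 37×37 mm corner legs (flush with the seat edges, standing on z = 0). A flat backrest 31 mm thick, 366 mm tall, spans the full seat width and rises from the seat top along its +y edge, rear face flush with the rear of the seat. Two armrests of 42×42 mm section run along each side from the seat's front edge to the front of the backrest, top faces 183 mm above the seat top and outer faces flush with the seat's x-edges; a 42×42 mm post under the front of each armrest stands on the seat at the front corner.

C is a four-legged stool. The seat is 359×336 mm, 39 mm thick, top at z = 435 mm. It stands on four round legs, each 36 mm in diameter, from z = 0 to the seat underside, each leg's axis is inset half a diameter from the nearest pair of seat edges (so the leg's bounding box is flush with the corner).

The chair is on top of the table, centred. Four stools sit around the table at the −y, +y, −x, +x sides.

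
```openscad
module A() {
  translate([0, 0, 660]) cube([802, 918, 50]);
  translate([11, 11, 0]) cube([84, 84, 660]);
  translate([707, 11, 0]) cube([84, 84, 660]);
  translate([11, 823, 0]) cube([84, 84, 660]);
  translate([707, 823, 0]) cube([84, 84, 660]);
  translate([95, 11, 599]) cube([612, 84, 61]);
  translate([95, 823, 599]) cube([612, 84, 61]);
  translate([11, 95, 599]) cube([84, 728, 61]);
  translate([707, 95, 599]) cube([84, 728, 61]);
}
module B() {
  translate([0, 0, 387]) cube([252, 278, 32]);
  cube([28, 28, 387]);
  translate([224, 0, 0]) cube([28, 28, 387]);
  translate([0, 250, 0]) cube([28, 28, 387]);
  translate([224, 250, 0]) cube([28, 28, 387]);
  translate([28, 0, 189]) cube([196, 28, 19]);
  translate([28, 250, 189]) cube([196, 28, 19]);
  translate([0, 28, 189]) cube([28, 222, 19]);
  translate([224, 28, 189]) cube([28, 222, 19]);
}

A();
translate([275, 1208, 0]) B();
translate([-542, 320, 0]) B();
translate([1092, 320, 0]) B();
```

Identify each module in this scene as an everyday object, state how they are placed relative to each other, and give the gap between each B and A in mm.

Each stool's nearest face is 290 mm from the table's bounding box.

A is a table. B is a stool. Three stools sit around the table at the +y, −x, +x sides. The gap between each stool and the table is 290 mm.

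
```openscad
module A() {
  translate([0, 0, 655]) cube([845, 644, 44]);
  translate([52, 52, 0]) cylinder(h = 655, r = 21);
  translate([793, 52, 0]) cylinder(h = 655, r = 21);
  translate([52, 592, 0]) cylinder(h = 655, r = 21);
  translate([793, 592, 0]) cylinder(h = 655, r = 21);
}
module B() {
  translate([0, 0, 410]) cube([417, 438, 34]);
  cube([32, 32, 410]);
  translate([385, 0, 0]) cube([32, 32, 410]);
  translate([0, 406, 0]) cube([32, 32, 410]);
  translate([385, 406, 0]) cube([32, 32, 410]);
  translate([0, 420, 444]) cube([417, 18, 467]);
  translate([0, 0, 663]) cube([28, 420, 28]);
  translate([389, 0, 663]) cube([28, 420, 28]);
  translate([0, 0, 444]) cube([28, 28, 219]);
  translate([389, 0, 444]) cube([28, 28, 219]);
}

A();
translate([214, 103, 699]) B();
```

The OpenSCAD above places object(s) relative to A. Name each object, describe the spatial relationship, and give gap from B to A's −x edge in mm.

A is a table. B is a chair. The chair is on top of the table, centred. The gap from the chair to the table's −x edge is 214 mm.

The chair's min-x is at 214; the table's min-x is 0; gap = 214 mm.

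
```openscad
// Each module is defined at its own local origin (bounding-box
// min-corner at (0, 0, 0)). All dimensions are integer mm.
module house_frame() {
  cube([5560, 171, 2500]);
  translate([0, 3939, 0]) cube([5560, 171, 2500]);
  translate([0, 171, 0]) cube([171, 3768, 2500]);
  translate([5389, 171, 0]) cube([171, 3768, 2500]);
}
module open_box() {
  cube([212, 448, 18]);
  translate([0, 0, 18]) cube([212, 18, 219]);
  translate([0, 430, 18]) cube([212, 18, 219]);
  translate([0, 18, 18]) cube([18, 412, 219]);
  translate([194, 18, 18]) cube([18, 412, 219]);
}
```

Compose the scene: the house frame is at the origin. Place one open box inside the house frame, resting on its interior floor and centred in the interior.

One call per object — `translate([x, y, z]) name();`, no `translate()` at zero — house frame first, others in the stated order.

house_frame();
translate([2674, 1831, 0]) open_box();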